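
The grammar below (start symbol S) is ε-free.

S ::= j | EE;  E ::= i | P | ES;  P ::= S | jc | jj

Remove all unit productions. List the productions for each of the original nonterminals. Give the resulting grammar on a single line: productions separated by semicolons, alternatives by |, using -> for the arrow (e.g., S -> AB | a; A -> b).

S -> j | EE; E -> i | j | EE | ES | jc | jj; P -> j | EE | jc | jj

Unit productions: E->P, P->S.
Unit pairs (A ⇒* B via units): (E,P), (E,S), (P,S).
S: inherits non-unit rules of {S} → EE | j.
E: inherits non-unit rules of {E, P, S} → EE | ES | i | j | jc | jj.
P: inherits non-unit rules of {P, S} → EE | j | jc | jj.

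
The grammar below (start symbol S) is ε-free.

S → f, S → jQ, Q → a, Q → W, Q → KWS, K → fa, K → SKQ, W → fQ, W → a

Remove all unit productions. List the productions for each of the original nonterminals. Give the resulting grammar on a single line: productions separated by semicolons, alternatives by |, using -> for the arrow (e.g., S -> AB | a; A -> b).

Unit productions: Q->W.
Unit pairs (A ⇒* B via units): (Q,W).
S: inherits non-unit rules of {S} → f | jQ.
K: inherits non-unit rules of {K} → SKQ | fa.
Q: inherits non-unit rules of {Q, W} → KWS | a | fQ.
W: inherits non-unit rules of {W} → a | fQ.

S -> f | jQ; K -> fa | SKQ; Q -> a | fQ | KWS; W -> a | fQ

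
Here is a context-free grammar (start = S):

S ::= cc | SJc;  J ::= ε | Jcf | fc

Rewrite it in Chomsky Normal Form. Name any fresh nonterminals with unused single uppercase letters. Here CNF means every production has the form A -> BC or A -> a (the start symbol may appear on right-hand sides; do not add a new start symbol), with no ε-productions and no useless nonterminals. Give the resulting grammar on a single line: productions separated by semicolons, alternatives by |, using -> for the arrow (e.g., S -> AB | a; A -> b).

Nullable: {J}; after ε-elimination: S -> Sc | cc | SJc; J -> cf | fc | Jcf.
No unit productions to eliminate.
TERM: introduce A -> c, B -> f and substitute in every rule of length ≥2.
BIN: J -> JAB becomes J -> JC, C -> AB; S -> SJA becomes S -> SD, D -> JA.

S -> AA | SA | SD; A -> c; B -> f; C -> AB; D -> JA; J -> AB | BA | JC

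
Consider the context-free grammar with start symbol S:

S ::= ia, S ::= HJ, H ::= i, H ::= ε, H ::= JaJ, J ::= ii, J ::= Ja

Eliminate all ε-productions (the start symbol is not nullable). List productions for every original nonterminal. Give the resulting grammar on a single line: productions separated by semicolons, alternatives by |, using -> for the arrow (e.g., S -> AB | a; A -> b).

Nullable set: {H}.
S -> HJ: H nullable, giving HJ | J.
Drop H -> ε.
Unchanged (no nullable symbols): S -> ia; H -> JaJ; H -> i; J -> Ja; J -> ii.

S -> J | HJ | ia; H -> i | JaJ; J -> Ja | ii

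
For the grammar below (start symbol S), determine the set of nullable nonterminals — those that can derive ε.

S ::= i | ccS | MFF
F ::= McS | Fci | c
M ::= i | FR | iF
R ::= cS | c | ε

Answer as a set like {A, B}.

Directly nullable (have an ε-rule): {R}.
Not nullable: F, M, S — each has a terminal in every rule's right-hand side or depends on a non-nullable symbol.

{R}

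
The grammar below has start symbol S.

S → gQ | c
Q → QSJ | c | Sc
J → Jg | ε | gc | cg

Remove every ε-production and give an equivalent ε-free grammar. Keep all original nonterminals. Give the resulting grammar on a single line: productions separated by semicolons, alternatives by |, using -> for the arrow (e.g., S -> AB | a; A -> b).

Nullable set: {J}.
Drop J -> ε.
J -> Jg: J nullable, giving Jg | g.
Q -> QSJ: J nullable, giving QS | QSJ.
Unchanged (no nullable symbols): S -> c; S -> gQ; J -> cg; J -> gc; Q -> Sc; Q -> c.

S -> c | gQ; J -> g | Jg | cg | gc; Q -> c | QS | Sc | QSJ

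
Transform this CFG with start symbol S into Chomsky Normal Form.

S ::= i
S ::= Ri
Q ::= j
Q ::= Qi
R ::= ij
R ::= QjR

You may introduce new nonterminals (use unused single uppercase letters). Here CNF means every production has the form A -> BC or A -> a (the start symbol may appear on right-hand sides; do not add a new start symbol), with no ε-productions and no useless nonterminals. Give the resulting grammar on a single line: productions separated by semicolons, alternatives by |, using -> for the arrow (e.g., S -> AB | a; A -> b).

No ε-productions.
No unit productions to eliminate.
TERM: introduce A -> i, B -> j and substitute in every rule of length ≥2.
BIN: R -> QBR becomes R -> QC, C -> BR.

S -> i | RA; A -> i; B -> j; C -> BR; Q -> j | QA; R -> AB | QC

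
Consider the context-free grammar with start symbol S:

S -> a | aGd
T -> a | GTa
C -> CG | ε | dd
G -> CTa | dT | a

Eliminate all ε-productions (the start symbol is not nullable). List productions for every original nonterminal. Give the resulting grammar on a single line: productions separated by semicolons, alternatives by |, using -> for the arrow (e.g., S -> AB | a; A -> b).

S -> a | aGd; C -> G | CG | dd; G -> a | Ta | dT | CTa; T -> a | GTa

Nullable set: {C}.
Drop C -> ε.
C -> CG: C nullable, giving CG | G.
G -> CTa: C nullable, giving CTa | Ta.
Unchanged (no nullable symbols): S -> a; S -> aGd; C -> dd; G -> a; G -> dT; T -> GTa; T -> a.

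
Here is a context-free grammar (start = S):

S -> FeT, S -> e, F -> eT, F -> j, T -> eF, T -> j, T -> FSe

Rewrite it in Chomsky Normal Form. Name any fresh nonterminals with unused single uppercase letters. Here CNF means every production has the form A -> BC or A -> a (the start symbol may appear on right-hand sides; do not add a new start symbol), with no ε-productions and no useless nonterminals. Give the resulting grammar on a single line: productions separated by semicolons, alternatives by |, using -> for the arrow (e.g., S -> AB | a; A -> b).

S -> e | FB; A -> e; B -> AT; C -> SA; F -> j | AT; T -> j | AF | FC

No ε-productions.
No unit productions to eliminate.
TERM: introduce A -> e and substitute in every rule of length ≥2.
BIN: S -> FAT becomes S -> FB, B -> AT; T -> FSA becomes T -> FC, C -> SA.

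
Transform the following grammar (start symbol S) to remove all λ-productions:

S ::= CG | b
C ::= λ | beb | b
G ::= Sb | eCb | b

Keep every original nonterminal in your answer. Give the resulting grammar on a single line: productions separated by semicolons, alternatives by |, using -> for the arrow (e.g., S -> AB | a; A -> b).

S -> G | b | CG; C -> b | beb; G -> b | Sb | eb | eCb

Nullable set: {C}.
S -> CG: C nullable, giving CG | G.
Drop C -> λ.
G -> eCb: C nullable, giving eCb | eb.
Unchanged (no nullable symbols): S -> b; C -> b; C -> beb; G -> Sb; G -> b.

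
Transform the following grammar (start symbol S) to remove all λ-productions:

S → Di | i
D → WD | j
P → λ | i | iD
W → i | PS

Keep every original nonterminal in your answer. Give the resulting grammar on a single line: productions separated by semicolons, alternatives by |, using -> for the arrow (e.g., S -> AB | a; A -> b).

Nullable set: {P}.
Drop P -> λ.
W -> PS: P nullable, giving PS | S.
Unchanged (no nullable symbols): S -> Di; S -> i; D -> WD; D -> j; P -> i; P -> iD; W -> i.

S -> i | Di; D -> j | WD; P -> i | iD; W -> S | i | PS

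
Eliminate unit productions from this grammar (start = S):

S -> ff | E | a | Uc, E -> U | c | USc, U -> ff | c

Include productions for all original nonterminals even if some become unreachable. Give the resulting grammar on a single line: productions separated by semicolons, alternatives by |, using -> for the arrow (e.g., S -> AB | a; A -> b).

Unit productions: E->U, S->E.
Unit pairs (A ⇒* B via units): (E,U), (S,E), (S,U).
S: inherits non-unit rules of {E, S, U} → USc | Uc | a | c | ff.
E: inherits non-unit rules of {E, U} → USc | c | ff.
U: inherits non-unit rules of {U} → c | ff.

S -> a | c | Uc | ff | USc; E -> c | ff | USc; U -> c | ff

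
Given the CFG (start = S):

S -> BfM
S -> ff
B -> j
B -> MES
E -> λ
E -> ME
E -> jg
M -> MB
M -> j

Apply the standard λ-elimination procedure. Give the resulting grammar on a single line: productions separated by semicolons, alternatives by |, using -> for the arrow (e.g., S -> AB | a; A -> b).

S -> ff | BfM; B -> j | MS | MES; E -> M | ME | jg; M -> j | MB

Nullable set: {E}.
B -> MES: E nullable, giving MES | MS.
Drop E -> λ.
E -> ME: E nullable, giving M | ME.
Unchanged (no nullable symbols): S -> BfM; S -> ff; B -> j; E -> jg; M -> MB; M -> j.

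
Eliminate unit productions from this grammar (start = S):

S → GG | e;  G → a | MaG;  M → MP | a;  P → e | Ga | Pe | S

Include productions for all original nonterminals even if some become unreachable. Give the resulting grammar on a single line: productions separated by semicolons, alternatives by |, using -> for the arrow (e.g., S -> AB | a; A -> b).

S -> e | GG; G -> a | MaG; M -> a | MP; P -> e | GG | Ga | Pe

Unit productions: P->S.
Unit pairs (A ⇒* B via units): (P,S).
S: inherits non-unit rules of {S} → GG | e.
G: inherits non-unit rules of {G} → MaG | a.
M: inherits non-unit rules of {M} → MP | a.
P: inherits non-unit rules of {P, S} → GG | Ga | Pe | e.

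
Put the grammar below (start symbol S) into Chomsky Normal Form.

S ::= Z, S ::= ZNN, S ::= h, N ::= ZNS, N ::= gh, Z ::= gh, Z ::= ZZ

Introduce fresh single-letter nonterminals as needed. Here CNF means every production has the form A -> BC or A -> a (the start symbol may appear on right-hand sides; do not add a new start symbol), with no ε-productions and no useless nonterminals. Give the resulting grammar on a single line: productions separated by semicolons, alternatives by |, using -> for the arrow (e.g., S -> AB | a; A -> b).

No ε-productions.
After unit-elimination: S -> h | ZZ | gh | ZNN; N -> gh | ZNS; Z -> ZZ | gh.
TERM: introduce A -> g, B -> h and substitute in every rule of length ≥2.
BIN: N -> ZNS becomes N -> ZC, C -> NS; S -> ZNN becomes S -> ZD, D -> NN.

S -> h | AB | ZD | ZZ; A -> g; B -> h; C -> NS; D -> NN; N -> AB | ZC; Z -> AB | ZZ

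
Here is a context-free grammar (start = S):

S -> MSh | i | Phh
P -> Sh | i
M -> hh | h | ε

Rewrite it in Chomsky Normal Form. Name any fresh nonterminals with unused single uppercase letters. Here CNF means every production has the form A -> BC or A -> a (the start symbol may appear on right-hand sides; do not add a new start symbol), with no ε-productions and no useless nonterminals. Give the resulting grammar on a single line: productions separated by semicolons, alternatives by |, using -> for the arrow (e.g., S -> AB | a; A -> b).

S -> i | MB | PC | SA; A -> h; B -> SA; C -> AA; M -> h | AA; P -> i | SA

Nullable: {M}; after ε-elimination: S -> i | Sh | MSh | Phh; M -> h | hh; P -> i | Sh.
No unit productions to eliminate.
TERM: introduce A -> h and substitute in every rule of length ≥2.
BIN: S -> MSA becomes S -> MB, B -> SA; S -> PAA becomes S -> PC, C -> AA.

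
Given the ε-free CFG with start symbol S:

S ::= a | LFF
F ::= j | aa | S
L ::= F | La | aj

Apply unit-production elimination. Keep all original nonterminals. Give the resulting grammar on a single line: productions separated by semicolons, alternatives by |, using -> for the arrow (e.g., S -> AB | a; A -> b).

S -> a | LFF; F -> a | j | aa | LFF; L -> a | j | La | aa | aj | LFF

Unit productions: F->S, L->F.
Unit pairs (A ⇒* B via units): (F,S), (L,F), (L,S).
S: inherits non-unit rules of {S} → LFF | a.
F: inherits non-unit rules of {F, S} → LFF | a | aa | j.
L: inherits non-unit rules of {F, L, S} → LFF | La | a | aa | aj | j.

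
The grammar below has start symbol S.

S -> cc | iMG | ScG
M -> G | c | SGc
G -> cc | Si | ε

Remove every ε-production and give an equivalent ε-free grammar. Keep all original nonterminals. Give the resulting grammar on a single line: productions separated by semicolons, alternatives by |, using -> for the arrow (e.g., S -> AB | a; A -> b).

S -> i | Sc | cc | iG | iM | ScG | iMG; G -> Si | cc; M -> G | c | Sc | SGc

Nullable set: {G, M}.
S -> ScG: G nullable, giving Sc | ScG.
S -> iMG: M, G nullable, giving i | iG | iM | iMG.
Drop G -> ε.
M -> G: G nullable, giving G.
M -> SGc: G nullable, giving SGc | Sc.
Unchanged (no nullable symbols): S -> cc; G -> Si; G -> cc; M -> c.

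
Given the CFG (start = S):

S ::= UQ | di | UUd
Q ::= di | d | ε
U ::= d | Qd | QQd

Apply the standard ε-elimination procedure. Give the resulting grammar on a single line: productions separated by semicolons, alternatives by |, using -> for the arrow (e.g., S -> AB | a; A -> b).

S -> U | UQ | di | UUd; Q -> d | di; U -> d | Qd | QQd

Nullable set: {Q}.
S -> UQ: Q nullable, giving U | UQ.
Drop Q -> ε.
U -> QQd: Q, Q nullable, giving QQd | Qd | d.
U -> Qd: Q nullable, giving Qd | d.
Unchanged (no nullable symbols): S -> UUd; S -> di; Q -> d; Q -> di; U -> d.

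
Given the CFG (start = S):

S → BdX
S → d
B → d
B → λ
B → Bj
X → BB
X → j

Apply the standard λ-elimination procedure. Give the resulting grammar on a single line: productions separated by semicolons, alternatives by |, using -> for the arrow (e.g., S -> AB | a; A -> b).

S -> d | Bd | dX | BdX; B -> d | j | Bj; X -> B | j | BB

Nullable set: {B, X}.
S -> BdX: B, X nullable, giving Bd | BdX | d | dX.
Drop B -> λ.
B -> Bj: B nullable, giving Bj | j.
X -> BB: B, B nullable, giving B | BB.
Unchanged (no nullable symbols): S -> d; B -> d; X -> j.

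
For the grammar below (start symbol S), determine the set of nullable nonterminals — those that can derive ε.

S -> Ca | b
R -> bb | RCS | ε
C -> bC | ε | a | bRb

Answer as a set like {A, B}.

Directly nullable (have an ε-rule): {C, R}.
Not nullable: S — each has a terminal in every rule's right-hand side or depends on a non-nullable symbol.

{C, R}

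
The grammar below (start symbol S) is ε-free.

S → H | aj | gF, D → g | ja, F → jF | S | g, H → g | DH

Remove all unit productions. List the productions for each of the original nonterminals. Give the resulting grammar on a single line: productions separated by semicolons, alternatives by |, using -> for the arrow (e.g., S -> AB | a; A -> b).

Unit productions: F->S, S->H.
Unit pairs (A ⇒* B via units): (F,H), (F,S), (S,H).
S: inherits non-unit rules of {H, S} → DH | aj | g | gF.
D: inherits non-unit rules of {D} → g | ja.
F: inherits non-unit rules of {F, H, S} → DH | aj | g | gF | jF.
H: inherits non-unit rules of {H} → DH | g.

S -> g | DH | aj | gF; D -> g | ja; F -> g | DH | aj | gF | jF; H -> g | DH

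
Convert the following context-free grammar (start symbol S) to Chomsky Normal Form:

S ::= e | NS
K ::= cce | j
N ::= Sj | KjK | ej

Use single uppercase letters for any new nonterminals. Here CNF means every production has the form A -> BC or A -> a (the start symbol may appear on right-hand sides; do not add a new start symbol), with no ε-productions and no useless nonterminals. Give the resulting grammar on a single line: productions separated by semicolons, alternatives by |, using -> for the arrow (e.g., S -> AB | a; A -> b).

No ε-productions.
No unit productions to eliminate.
TERM: introduce A -> c, B -> e, C -> j and substitute in every rule of length ≥2.
BIN: K -> AAB becomes K -> AD, D -> AB; N -> KCK becomes N -> KE, E -> CK.

S -> e | NS; A -> c; B -> e; C -> j; D -> AB; E -> CK; K -> j | AD; N -> BC | KE | SC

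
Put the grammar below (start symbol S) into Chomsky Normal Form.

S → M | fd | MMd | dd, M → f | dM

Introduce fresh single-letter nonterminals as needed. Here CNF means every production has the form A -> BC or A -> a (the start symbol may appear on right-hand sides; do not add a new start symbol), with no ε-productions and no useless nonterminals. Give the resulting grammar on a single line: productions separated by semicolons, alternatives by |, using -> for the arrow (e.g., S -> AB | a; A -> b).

S -> f | AA | AM | BA | MC; A -> d; B -> f; C -> MA; M -> f | AM

No ε-productions.
After unit-elimination: S -> f | dM | dd | fd | MMd; M -> f | dM.
TERM: introduce A -> d, B -> f and substitute in every rule of length ≥2.
BIN: S -> MMA becomes S -> MC, C -> MA.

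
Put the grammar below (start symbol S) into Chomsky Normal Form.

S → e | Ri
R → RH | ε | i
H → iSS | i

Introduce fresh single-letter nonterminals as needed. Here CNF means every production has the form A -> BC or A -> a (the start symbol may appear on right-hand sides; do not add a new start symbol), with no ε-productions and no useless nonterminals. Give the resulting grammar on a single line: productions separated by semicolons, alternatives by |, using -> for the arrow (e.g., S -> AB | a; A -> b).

Nullable: {R}; after ε-elimination: S -> e | i | Ri; H -> i | iSS; R -> H | i | RH.
After unit-elimination: S -> e | i | Ri; H -> i | iSS; R -> i | RH | iSS.
TERM: introduce A -> i and substitute in every rule of length ≥2.
BIN: H -> ASS becomes H -> AB, B -> SS; R -> ASS becomes R -> AC, C -> SS.

S -> e | i | RA; A -> i; B -> SS; C -> SS; H -> i | AB; R -> i | AC | RH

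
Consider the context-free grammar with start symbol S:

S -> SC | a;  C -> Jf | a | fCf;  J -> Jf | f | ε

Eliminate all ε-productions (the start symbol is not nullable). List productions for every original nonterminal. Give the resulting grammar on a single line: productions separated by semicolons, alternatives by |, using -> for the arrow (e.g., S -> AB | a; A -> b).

Nullable set: {J}.
C -> Jf: J nullable, giving Jf | f.
Drop J -> ε.
J -> Jf: J nullable, giving Jf | f.
Unchanged (no nullable symbols): S -> SC; S -> a; C -> a; C -> fCf; J -> f.

S -> a | SC; C -> a | f | Jf | fCf; J -> f | Jf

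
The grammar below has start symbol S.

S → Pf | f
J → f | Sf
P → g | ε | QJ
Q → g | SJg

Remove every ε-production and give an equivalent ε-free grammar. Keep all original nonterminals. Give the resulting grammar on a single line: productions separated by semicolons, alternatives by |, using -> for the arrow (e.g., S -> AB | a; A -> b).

S -> f | Pf; J -> f | Sf; P -> g | QJ; Q -> g | SJg

Nullable set: {P}.
S -> Pf: P nullable, giving Pf | f.
Drop P -> ε.
Unchanged (no nullable symbols): S -> f; J -> Sf; J -> f; P -> QJ; P -> g; Q -> SJg; Q -> g.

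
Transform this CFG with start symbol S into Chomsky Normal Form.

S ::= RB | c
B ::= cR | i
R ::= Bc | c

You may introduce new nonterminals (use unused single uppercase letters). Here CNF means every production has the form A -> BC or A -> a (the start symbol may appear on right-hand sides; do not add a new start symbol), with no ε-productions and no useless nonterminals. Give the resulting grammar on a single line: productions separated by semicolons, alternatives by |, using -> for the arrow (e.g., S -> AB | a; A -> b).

S -> c | RB; A -> c; B -> i | AR; R -> c | BA

No ε-productions.
No unit productions to eliminate.
TERM: introduce A -> c and substitute in every rule of length ≥2.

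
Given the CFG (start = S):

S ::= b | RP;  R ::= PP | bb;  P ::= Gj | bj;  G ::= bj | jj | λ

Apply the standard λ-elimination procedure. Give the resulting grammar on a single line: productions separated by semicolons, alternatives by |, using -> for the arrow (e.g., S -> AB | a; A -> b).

S -> b | RP; G -> bj | jj; P -> j | Gj | bj; R -> PP | bb

Nullable set: {G}.
Drop G -> λ.
P -> Gj: G nullable, giving Gj | j.
Unchanged (no nullable symbols): S -> RP; S -> b; G -> bj; G -> jj; P -> bj; R -> PP; R -> bb.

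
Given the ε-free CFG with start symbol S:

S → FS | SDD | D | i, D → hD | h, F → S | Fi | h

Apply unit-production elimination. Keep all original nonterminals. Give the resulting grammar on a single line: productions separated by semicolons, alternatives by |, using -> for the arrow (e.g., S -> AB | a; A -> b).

S -> h | i | FS | hD | SDD; D -> h | hD; F -> h | i | FS | Fi | hD | SDD

Unit productions: F->S, S->D.
Unit pairs (A ⇒* B via units): (F,D), (F,S), (S,D).
S: inherits non-unit rules of {D, S} → FS | SDD | h | hD | i.
D: inherits non-unit rules of {D} → h | hD.
F: inherits non-unit rules of {D, F, S} → FS | Fi | SDD | h | hD | i.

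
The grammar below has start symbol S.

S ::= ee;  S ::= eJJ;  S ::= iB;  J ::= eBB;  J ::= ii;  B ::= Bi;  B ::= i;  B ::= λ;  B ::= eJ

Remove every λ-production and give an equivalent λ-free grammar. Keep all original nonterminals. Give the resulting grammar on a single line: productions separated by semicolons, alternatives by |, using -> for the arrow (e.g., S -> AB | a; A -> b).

S -> i | ee | iB | eJJ; B -> i | Bi | eJ; J -> e | eB | ii | eBB

Nullable set: {B}.
S -> iB: B nullable, giving i | iB.
Drop B -> λ.
B -> Bi: B nullable, giving Bi | i.
J -> eBB: B, B nullable, giving e | eB | eBB.
Unchanged (no nullable symbols): S -> eJJ; S -> ee; B -> eJ; B -> i; J -> ii.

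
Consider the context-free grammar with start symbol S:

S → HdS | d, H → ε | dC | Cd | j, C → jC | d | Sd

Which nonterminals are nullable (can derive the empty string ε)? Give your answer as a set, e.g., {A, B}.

{H}

Directly nullable (have an ε-rule): {H}.
Not nullable: C, S — each has a terminal in every rule's right-hand side or depends on a non-nullable symbol.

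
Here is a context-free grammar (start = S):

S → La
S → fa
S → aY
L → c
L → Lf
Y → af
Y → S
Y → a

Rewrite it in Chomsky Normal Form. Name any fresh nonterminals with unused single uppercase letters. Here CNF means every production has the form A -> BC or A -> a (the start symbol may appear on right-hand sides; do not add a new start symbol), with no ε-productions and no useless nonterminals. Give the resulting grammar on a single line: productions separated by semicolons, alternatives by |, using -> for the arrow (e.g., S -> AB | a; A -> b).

No ε-productions.
After unit-elimination: S -> La | aY | fa; L -> c | Lf; Y -> a | La | aY | af | fa.
TERM: introduce B -> a, A -> f and substitute in every rule of length ≥2.

S -> AB | BY | LB; A -> f; B -> a; L -> c | LA; Y -> a | AB | BA | BY | LB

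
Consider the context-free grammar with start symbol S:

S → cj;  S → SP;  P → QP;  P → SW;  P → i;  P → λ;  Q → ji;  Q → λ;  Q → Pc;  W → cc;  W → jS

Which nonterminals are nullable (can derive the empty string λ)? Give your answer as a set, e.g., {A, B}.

{P, Q}

Directly nullable (have an ε-rule): {P, Q}.
Not nullable: S, W — each has a terminal in every rule's right-hand side or depends on a non-nullable symbol.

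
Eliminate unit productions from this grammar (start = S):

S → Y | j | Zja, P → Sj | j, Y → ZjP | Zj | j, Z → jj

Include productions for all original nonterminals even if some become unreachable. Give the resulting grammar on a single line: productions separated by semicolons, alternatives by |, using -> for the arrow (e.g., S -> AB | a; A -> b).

Unit productions: S->Y.
Unit pairs (A ⇒* B via units): (S,Y).
S: inherits non-unit rules of {S, Y} → Zj | ZjP | Zja | j.
P: inherits non-unit rules of {P} → Sj | j.
Y: inherits non-unit rules of {Y} → Zj | ZjP | j.
Z: inherits non-unit rules of {Z} → jj.

S -> j | Zj | ZjP | Zja; P -> j | Sj; Y -> j | Zj | ZjP; Z -> jj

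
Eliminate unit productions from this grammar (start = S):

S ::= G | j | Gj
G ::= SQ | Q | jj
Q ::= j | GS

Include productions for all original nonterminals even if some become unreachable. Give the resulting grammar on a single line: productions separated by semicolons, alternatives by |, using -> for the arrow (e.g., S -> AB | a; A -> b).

Unit productions: G->Q, S->G.
Unit pairs (A ⇒* B via units): (G,Q), (S,G), (S,Q).
S: inherits non-unit rules of {G, Q, S} → GS | Gj | SQ | j | jj.
G: inherits non-unit rules of {G, Q} → GS | SQ | j | jj.
Q: inherits non-unit rules of {Q} → GS | j.

S -> j | GS | Gj | SQ | jj; G -> j | GS | SQ | jj; Q -> j | GS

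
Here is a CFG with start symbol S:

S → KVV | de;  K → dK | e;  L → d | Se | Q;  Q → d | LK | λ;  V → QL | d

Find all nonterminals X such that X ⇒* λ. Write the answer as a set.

{L, Q, V}

Directly nullable (have an ε-rule): {Q}.
L is nullable via L -> Q (every symbol on the right is already known nullable).
V is nullable via V -> QL (every symbol on the right is already known nullable).
Not nullable: K, S — each has a terminal in every rule's right-hand side or depends on a non-nullable symbol.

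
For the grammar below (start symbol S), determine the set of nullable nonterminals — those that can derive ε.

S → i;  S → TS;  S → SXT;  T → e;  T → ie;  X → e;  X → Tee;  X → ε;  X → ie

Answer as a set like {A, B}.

Directly nullable (have an ε-rule): {X}.
Not nullable: S, T — each has a terminal in every rule's right-hand side or depends on a non-nullable symbol.

{X}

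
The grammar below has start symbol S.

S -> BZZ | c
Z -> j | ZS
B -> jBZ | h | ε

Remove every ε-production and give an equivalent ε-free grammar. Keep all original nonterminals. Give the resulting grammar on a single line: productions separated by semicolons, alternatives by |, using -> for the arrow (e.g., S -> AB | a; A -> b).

Nullable set: {B}.
S -> BZZ: B nullable, giving BZZ | ZZ.
Drop B -> ε.
B -> jBZ: B nullable, giving jBZ | jZ.
Unchanged (no nullable symbols): S -> c; B -> h; Z -> ZS; Z -> j.

S -> c | ZZ | BZZ; B -> h | jZ | jBZ; Z -> j | ZS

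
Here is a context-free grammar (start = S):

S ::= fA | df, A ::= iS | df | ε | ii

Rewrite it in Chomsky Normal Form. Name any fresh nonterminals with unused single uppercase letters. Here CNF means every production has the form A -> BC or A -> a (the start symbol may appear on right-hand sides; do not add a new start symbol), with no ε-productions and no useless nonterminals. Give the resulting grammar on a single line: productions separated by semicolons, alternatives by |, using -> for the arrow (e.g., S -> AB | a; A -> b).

S -> f | BC | CA; A -> BC | DD | DS; B -> d; C -> f; D -> i

Nullable: {A}; after ε-elimination: S -> f | df | fA; A -> df | iS | ii.
No unit productions to eliminate.
TERM: introduce B -> d, C -> f, D -> i and substitute in every rule of length ≥2.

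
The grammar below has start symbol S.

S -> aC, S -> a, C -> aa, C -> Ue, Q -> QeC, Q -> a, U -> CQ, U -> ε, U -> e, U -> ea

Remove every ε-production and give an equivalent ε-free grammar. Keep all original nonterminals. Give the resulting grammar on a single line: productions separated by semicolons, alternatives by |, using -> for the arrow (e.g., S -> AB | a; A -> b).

S -> a | aC; C -> e | Ue | aa; Q -> a | QeC; U -> e | CQ | ea

Nullable set: {U}.
C -> Ue: U nullable, giving Ue | e.
Drop U -> ε.
Unchanged (no nullable symbols): S -> a; S -> aC; C -> aa; Q -> QeC; Q -> a; U -> CQ; U -> e; U -> ea.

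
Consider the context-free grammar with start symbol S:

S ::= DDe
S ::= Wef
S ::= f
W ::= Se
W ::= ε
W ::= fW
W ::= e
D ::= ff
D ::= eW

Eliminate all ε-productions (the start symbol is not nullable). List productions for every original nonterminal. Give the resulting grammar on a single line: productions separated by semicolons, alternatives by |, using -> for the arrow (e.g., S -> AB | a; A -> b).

Nullable set: {W}.
S -> Wef: W nullable, giving Wef | ef.
D -> eW: W nullable, giving e | eW.
Drop W -> ε.
W -> fW: W nullable, giving f | fW.
Unchanged (no nullable symbols): S -> DDe; S -> f; D -> ff; W -> Se; W -> e.

S -> f | ef | DDe | Wef; D -> e | eW | ff; W -> e | f | Se | fW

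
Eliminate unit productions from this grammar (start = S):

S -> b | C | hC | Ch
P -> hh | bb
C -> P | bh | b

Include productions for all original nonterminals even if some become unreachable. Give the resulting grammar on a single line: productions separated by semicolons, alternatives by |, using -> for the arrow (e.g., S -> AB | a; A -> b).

Unit productions: C->P, S->C.
Unit pairs (A ⇒* B via units): (C,P), (S,C), (S,P).
S: inherits non-unit rules of {C, P, S} → Ch | b | bb | bh | hC | hh.
C: inherits non-unit rules of {C, P} → b | bb | bh | hh.
P: inherits non-unit rules of {P} → bb | hh.

S -> b | Ch | bb | bh | hC | hh; C -> b | bb | bh | hh; P -> bb | hh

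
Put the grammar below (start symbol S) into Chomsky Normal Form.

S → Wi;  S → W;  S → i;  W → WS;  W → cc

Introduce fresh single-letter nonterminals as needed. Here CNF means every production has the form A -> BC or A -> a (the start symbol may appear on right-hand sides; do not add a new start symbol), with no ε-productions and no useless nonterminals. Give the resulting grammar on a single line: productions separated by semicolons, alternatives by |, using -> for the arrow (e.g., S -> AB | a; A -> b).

No ε-productions.
After unit-elimination: S -> i | WS | Wi | cc; W -> WS | cc.
TERM: introduce B -> c, A -> i and substitute in every rule of length ≥2.

S -> i | BB | WA | WS; A -> i; B -> c; W -> BB | WS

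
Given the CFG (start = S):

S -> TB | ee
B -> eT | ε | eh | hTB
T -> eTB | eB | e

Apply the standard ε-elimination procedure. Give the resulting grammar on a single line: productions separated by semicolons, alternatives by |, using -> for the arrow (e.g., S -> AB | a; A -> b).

S -> T | TB | ee; B -> eT | eh | hT | hTB; T -> e | eB | eT | eTB

Nullable set: {B}.
S -> TB: B nullable, giving T | TB.
Drop B -> ε.
B -> hTB: B nullable, giving hT | hTB.
T -> eB: B nullable, giving e | eB.
T -> eTB: B nullable, giving eT | eTB.
Unchanged (no nullable symbols): S -> ee; B -> eT; B -> eh; T -> e.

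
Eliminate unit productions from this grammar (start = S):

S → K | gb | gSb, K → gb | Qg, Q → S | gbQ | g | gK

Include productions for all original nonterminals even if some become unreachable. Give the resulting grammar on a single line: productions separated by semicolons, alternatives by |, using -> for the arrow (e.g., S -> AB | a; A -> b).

S -> Qg | gb | gSb; K -> Qg | gb; Q -> g | Qg | gK | gb | gSb | gbQ

Unit productions: Q->S, S->K.
Unit pairs (A ⇒* B via units): (Q,K), (Q,S), (S,K).
S: inherits non-unit rules of {K, S} → Qg | gSb | gb.
K: inherits non-unit rules of {K} → Qg | gb.
Q: inherits non-unit rules of {K, Q, S} → Qg | g | gK | gSb | gb | gbQ.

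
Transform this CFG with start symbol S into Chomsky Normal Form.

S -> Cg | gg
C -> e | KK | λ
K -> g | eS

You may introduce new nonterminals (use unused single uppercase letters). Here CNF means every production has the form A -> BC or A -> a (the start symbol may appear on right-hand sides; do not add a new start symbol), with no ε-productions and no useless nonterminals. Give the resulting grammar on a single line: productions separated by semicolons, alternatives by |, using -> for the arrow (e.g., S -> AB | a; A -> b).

S -> g | BB | CB; A -> e; B -> g; C -> e | KK; K -> g | AS

Nullable: {C}; after ε-elimination: S -> g | Cg | gg; C -> e | KK; K -> g | eS.
No unit productions to eliminate.
TERM: introduce A -> e, B -> g and substitute in every rule of length ≥2.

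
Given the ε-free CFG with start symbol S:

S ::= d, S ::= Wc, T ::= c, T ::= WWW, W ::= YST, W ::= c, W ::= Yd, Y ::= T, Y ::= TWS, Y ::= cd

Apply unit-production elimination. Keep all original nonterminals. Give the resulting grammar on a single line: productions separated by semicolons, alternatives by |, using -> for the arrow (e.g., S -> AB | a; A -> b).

S -> d | Wc; T -> c | WWW; W -> c | Yd | YST; Y -> c | cd | TWS | WWW

Unit productions: Y->T.
Unit pairs (A ⇒* B via units): (Y,T).
S: inherits non-unit rules of {S} → Wc | d.
T: inherits non-unit rules of {T} → WWW | c.
W: inherits non-unit rules of {W} → YST | Yd | c.
Y: inherits non-unit rules of {T, Y} → TWS | WWW | c | cd.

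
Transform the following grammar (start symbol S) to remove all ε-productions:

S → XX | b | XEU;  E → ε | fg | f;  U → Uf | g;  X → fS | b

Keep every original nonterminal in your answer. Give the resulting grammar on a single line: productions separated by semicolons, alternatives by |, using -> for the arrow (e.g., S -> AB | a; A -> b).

Nullable set: {E}.
S -> XEU: E nullable, giving XEU | XU.
Drop E -> ε.
Unchanged (no nullable symbols): S -> XX; S -> b; E -> f; E -> fg; U -> Uf; U -> g; X -> b; X -> fS.

S -> b | XU | XX | XEU; E -> f | fg; U -> g | Uf; X -> b | fS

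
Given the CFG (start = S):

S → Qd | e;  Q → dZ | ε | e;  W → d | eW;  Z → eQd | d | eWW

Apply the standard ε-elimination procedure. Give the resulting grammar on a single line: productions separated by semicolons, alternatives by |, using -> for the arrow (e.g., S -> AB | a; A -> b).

S -> d | e | Qd; Q -> e | dZ; W -> d | eW; Z -> d | ed | eQd | eWW

Nullable set: {Q}.
S -> Qd: Q nullable, giving Qd | d.
Drop Q -> ε.
Z -> eQd: Q nullable, giving eQd | ed.
Unchanged (no nullable symbols): S -> e; Q -> dZ; Q -> e; W -> d; W -> eW; Z -> d; Z -> eWW.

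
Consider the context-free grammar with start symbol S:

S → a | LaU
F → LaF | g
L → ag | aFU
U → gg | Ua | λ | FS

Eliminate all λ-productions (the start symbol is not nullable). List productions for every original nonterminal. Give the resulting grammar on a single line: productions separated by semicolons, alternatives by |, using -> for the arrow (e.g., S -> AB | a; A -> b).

S -> a | La | LaU; F -> g | LaF; L -> aF | ag | aFU; U -> a | FS | Ua | gg

Nullable set: {U}.
S -> LaU: U nullable, giving La | LaU.
L -> aFU: U nullable, giving aF | aFU.
Drop U -> λ.
U -> Ua: U nullable, giving Ua | a.
Unchanged (no nullable symbols): S -> a; F -> LaF; F -> g; L -> ag; U -> FS; U -> gg.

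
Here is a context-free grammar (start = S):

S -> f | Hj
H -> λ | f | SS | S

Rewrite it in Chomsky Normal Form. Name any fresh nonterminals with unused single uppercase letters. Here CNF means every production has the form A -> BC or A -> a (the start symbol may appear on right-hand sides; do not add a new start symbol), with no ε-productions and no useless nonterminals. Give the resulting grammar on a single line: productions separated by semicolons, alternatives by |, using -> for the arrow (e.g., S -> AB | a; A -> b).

S -> f | j | HA; A -> j; H -> f | j | HA | SS

Nullable: {H}; after ε-elimination: S -> f | j | Hj; H -> S | f | SS.
After unit-elimination: S -> f | j | Hj; H -> f | j | Hj | SS.
TERM: introduce A -> j and substitute in every rule of length ≥2.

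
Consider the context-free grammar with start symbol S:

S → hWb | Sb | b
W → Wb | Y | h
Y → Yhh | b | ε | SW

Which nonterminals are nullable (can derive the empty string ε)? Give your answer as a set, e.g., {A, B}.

{W, Y}

Directly nullable (have an ε-rule): {Y}.
W is nullable via W -> Y (every symbol on the right is already known nullable).
Not nullable: S — each has a terminal in every rule's right-hand side or depends on a non-nullable symbol.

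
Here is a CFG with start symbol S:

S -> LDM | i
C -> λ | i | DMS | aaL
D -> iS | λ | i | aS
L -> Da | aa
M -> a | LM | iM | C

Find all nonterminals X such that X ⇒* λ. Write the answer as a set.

{C, D, M}

Directly nullable (have an ε-rule): {C, D}.
M is nullable via M -> C (every symbol on the right is already known nullable).
Not nullable: L, S — each has a terminal in every rule's right-hand side or depends on a non-nullable symbol.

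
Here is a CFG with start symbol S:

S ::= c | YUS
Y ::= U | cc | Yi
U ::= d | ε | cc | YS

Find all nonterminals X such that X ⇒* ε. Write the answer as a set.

{U, Y}

Directly nullable (have an ε-rule): {U}.
Y is nullable via Y -> U (every symbol on the right is already known nullable).
Not nullable: S — each has a terminal in every rule's right-hand side or depends on a non-nullable symbol.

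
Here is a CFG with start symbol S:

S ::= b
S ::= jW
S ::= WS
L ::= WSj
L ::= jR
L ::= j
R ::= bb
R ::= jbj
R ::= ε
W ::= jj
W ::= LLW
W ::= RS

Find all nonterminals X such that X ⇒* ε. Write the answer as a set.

Directly nullable (have an ε-rule): {R}.
Not nullable: L, S, W — each has a terminal in every rule's right-hand side or depends on a non-nullable symbol.

{R}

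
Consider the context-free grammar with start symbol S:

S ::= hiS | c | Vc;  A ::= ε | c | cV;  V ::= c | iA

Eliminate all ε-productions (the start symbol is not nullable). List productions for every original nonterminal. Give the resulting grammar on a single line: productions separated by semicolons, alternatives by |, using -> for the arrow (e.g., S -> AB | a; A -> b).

Nullable set: {A}.
Drop A -> ε.
V -> iA: A nullable, giving i | iA.
Unchanged (no nullable symbols): S -> Vc; S -> c; S -> hiS; A -> c; A -> cV; V -> c.

S -> c | Vc | hiS; A -> c | cV; V -> c | i | iA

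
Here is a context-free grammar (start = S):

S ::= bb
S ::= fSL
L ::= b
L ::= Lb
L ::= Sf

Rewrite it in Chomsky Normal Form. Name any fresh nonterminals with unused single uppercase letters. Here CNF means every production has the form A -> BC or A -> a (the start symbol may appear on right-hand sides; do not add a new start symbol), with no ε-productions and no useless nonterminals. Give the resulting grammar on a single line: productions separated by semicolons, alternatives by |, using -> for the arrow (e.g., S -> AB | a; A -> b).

S -> AA | BC; A -> b; B -> f; C -> SL; L -> b | LA | SB

No ε-productions.
No unit productions to eliminate.
TERM: introduce A -> b, B -> f and substitute in every rule of length ≥2.
BIN: S -> BSL becomes S -> BC, C -> SL.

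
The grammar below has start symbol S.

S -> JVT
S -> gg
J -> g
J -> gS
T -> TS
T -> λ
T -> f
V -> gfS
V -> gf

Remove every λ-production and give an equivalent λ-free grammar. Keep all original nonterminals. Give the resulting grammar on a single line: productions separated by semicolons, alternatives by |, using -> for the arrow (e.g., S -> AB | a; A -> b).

Nullable set: {T}.
S -> JVT: T nullable, giving JV | JVT.
Drop T -> λ.
T -> TS: T nullable, giving S | TS.
Unchanged (no nullable symbols): S -> gg; J -> g; J -> gS; T -> f; V -> gf; V -> gfS.

S -> JV | gg | JVT; J -> g | gS; T -> S | f | TS; V -> gf | gfS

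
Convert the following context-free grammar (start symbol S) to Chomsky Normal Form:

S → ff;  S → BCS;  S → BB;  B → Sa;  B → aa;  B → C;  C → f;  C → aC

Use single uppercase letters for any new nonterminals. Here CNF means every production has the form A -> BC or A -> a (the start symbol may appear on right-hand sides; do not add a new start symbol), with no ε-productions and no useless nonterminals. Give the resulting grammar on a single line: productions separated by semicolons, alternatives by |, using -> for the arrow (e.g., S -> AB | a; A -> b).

No ε-productions.
After unit-elimination: S -> BB | ff | BCS; B -> f | Sa | aC | aa; C -> f | aC.
TERM: introduce A -> a, D -> f and substitute in every rule of length ≥2.
BIN: S -> BCS becomes S -> BE, E -> CS.

S -> BB | BE | DD; A -> a; B -> f | AA | AC | SA; C -> f | AC; D -> f; E -> CS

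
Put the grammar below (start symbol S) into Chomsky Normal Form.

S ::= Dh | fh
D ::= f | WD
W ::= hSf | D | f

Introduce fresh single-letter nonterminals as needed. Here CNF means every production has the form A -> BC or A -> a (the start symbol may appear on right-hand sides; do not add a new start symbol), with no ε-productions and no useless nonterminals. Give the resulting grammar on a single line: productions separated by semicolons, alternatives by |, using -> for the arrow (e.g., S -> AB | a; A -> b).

S -> BA | DA; A -> h; B -> f; C -> SB; D -> f | WD; W -> f | AC | WD

No ε-productions.
After unit-elimination: S -> Dh | fh; D -> f | WD; W -> f | WD | hSf.
TERM: introduce B -> f, A -> h and substitute in every rule of length ≥2.
BIN: W -> ASB becomes W -> AC, C -> SB.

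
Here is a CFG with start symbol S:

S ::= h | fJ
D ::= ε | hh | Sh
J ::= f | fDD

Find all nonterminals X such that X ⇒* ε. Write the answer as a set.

Directly nullable (have an ε-rule): {D}.
Not nullable: J, S — each has a terminal in every rule's right-hand side or depends on a non-nullable symbol.

{D}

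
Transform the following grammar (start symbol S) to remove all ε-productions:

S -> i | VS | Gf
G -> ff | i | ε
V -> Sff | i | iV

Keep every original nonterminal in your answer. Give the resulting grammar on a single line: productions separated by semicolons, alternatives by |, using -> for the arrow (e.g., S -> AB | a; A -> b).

S -> f | i | Gf | VS; G -> i | ff; V -> i | iV | Sff

Nullable set: {G}.
S -> Gf: G nullable, giving Gf | f.
Drop G -> ε.
Unchanged (no nullable symbols): S -> VS; S -> i; G -> ff; G -> i; V -> Sff; V -> i; V -> iV.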